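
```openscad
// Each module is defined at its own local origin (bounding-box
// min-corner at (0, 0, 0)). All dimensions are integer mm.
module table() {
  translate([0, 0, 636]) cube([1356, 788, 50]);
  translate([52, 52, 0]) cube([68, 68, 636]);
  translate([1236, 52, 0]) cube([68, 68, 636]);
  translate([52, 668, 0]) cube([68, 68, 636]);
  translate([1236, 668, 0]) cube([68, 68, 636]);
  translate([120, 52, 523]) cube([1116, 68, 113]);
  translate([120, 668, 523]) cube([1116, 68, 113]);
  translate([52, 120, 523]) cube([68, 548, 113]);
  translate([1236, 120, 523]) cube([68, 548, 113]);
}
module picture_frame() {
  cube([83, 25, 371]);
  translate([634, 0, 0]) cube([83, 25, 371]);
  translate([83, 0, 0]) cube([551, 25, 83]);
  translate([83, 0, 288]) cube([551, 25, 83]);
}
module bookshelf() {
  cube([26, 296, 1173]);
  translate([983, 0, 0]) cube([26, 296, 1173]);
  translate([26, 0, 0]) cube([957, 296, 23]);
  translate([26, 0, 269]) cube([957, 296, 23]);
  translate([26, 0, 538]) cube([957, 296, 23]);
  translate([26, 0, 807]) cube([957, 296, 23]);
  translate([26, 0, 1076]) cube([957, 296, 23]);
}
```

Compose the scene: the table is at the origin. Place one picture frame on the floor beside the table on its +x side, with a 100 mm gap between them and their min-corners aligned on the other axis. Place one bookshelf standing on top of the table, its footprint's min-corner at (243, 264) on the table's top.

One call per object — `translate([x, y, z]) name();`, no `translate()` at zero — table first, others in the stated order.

table();
translate([1456, 0, 0]) picture_frame();
translate([243, 264, 686]) bookshelf();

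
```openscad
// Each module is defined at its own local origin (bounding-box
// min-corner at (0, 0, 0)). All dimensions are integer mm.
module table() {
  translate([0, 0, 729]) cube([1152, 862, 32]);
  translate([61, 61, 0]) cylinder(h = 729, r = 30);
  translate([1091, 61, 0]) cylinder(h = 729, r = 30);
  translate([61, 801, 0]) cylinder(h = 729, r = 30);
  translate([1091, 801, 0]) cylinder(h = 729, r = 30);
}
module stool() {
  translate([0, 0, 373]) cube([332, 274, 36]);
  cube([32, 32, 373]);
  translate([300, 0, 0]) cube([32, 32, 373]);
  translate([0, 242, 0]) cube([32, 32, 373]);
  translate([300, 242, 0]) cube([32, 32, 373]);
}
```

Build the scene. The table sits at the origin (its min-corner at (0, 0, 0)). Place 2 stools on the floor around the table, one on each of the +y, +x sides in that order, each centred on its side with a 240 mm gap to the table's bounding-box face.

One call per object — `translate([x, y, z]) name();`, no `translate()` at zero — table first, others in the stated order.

table();
translate([410, 1102, 0]) stool();
translate([1392, 294, 0]) stool();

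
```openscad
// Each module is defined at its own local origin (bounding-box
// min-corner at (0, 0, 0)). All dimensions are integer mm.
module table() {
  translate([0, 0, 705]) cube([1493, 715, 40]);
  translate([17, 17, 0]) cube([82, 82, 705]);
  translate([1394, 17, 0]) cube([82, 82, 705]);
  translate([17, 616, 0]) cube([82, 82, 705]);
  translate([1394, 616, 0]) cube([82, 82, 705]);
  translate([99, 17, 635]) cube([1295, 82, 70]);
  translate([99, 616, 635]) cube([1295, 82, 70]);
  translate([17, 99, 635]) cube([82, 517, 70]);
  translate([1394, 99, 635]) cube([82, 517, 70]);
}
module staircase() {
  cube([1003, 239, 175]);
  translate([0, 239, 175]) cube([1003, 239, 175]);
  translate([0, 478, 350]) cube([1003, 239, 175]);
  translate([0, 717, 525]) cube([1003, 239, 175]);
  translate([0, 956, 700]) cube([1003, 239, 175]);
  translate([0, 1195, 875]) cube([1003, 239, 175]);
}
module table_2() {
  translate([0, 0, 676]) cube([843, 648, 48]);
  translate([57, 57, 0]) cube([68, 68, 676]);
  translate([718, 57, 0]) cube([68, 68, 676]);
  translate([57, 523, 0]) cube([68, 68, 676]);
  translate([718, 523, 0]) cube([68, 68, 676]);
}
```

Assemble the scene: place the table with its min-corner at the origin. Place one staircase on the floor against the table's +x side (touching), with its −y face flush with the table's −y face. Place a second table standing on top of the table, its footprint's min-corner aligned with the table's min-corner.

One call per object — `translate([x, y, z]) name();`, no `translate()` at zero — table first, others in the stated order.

table();
translate([1493, 0, 0]) staircase();
translate([0, 0, 745]) table_2();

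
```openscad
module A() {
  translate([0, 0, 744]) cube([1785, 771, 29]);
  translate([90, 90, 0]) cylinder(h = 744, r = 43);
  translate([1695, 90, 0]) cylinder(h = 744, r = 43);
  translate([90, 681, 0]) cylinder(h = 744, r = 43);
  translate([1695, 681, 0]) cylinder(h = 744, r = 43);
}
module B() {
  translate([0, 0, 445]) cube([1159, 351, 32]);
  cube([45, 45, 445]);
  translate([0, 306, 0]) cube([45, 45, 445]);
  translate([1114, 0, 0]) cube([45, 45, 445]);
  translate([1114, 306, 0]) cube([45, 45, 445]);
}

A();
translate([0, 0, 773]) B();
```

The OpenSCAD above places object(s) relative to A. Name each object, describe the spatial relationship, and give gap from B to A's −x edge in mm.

The bench's min-x is at 0; the table's min-x is 0; gap = 0 mm.

A is a table. B is a bench. The bench is on top of the table. The gap from the bench to the table's −x edge is 0 mm.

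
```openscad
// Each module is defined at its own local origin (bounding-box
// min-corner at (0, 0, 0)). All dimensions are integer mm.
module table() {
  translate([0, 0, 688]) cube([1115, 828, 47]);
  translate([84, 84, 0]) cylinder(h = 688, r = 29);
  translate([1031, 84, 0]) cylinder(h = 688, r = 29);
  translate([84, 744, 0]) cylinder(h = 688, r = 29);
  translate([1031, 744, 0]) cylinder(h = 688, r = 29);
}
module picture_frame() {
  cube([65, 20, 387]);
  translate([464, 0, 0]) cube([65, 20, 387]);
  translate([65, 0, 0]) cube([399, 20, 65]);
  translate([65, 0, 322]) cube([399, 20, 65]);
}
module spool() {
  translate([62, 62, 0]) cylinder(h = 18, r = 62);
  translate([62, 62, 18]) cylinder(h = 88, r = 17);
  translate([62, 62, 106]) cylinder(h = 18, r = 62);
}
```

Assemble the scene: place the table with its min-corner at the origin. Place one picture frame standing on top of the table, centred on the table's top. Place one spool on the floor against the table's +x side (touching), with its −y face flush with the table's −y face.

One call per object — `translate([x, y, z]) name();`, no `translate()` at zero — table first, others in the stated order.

table();
translate([293, 404, 735]) picture_frame();
translate([1115, 0, 0]) spool();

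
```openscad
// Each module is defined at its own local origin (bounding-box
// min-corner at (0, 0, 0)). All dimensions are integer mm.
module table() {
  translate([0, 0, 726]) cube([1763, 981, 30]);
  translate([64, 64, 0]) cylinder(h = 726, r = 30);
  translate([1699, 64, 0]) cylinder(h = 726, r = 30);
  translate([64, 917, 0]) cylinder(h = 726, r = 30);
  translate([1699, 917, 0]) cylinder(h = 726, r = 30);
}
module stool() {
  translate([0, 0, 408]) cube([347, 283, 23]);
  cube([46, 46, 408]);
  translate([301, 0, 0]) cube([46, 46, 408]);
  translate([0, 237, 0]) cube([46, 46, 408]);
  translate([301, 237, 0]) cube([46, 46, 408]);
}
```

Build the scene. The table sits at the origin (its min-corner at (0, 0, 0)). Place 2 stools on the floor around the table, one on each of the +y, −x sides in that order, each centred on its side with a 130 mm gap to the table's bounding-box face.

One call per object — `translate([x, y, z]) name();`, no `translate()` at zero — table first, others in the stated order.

table();
translate([708, 1111, 0]) stool();
translate([-477, 349, 0]) stool();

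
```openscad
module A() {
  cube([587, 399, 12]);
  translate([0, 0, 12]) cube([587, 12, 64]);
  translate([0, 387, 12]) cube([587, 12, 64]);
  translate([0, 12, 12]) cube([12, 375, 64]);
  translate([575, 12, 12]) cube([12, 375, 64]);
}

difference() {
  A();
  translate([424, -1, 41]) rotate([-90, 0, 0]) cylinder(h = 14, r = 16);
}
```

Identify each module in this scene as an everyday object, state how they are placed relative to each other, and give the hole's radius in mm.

The subtracted cylinder has r = 16 mm.

A is an open box. The open box has a circular hole through its front wall. The hole's radius is 16 mm.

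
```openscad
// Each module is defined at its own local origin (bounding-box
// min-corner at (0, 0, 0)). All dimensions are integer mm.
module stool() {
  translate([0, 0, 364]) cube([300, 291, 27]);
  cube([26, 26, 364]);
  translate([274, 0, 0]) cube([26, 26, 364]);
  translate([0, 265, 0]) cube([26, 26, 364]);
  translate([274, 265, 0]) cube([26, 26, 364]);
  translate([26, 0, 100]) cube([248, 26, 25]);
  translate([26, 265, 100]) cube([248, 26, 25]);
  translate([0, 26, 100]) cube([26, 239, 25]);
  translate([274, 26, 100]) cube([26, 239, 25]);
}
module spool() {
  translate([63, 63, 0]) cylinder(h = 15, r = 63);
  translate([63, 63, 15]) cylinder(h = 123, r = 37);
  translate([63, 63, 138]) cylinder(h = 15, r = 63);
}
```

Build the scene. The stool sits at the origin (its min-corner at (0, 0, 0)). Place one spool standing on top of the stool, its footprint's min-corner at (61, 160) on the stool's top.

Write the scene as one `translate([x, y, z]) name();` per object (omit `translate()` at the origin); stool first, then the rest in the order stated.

stool();
translate([61, 160, 391]) spool();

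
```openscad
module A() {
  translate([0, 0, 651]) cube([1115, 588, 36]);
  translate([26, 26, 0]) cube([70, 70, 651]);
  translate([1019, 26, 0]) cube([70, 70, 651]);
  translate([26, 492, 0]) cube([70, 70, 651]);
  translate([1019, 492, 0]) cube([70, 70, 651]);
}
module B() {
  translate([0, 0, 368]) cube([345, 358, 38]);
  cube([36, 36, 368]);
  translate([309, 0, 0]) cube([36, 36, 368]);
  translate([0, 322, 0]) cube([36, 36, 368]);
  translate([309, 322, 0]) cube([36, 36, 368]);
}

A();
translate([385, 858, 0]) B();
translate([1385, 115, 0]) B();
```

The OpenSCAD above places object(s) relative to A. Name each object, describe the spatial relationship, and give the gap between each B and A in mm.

Each stool's nearest face is 270 mm from the table's bounding box.

A is a table. B is a stool. Two stools sit around the table at the +y, +x sides. The gap between each stool and the table is 270 mm.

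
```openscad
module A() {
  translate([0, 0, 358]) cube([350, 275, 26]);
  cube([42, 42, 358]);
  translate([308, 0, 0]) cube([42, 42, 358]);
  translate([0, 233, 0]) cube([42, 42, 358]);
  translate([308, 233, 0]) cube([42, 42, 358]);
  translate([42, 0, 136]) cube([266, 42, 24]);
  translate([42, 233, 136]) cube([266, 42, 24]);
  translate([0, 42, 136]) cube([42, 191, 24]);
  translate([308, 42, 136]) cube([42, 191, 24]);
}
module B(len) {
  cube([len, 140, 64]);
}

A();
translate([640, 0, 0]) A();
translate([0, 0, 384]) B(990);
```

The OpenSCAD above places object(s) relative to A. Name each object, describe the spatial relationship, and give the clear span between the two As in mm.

Second stool starts at x = 640; first ends at x = 350; clear span = 640 − 350 = 290 mm.

A is a stool. B is a beam. A beam spans the tops of two stools. The clear span between the two stools is 290 mm.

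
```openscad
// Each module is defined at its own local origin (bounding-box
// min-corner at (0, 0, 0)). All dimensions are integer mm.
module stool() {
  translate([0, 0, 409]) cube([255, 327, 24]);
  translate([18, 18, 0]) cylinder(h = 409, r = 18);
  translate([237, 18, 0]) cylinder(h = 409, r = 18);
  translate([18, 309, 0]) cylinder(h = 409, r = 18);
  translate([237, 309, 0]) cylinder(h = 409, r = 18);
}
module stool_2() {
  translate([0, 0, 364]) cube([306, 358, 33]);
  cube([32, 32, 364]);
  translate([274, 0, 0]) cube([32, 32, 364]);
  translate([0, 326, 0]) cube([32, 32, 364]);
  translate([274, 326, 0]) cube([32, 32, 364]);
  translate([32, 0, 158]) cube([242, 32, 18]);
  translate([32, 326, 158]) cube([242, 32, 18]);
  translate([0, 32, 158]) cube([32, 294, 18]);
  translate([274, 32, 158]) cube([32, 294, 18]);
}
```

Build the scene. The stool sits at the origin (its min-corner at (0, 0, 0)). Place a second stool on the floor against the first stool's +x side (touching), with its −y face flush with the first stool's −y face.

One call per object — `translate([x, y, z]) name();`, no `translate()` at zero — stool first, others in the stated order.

stool();
translate([255, 0, 0]) stool_2();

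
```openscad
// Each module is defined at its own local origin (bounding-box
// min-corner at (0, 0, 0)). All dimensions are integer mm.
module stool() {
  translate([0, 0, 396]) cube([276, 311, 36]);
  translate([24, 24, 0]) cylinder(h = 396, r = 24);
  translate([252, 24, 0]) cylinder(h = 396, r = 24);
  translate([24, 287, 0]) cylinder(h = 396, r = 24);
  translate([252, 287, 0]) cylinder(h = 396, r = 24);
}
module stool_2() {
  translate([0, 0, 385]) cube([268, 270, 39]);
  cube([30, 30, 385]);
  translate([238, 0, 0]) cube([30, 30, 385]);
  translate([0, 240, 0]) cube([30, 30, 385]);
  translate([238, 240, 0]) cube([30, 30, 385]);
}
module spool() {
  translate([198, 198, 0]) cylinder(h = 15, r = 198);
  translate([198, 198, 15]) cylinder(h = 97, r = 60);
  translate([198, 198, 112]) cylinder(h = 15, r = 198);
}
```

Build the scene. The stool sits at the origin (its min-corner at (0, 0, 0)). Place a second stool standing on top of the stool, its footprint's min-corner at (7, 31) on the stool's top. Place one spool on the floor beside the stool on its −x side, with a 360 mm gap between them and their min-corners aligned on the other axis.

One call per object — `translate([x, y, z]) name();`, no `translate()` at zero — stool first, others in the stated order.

stool();
translate([7, 31, 432]) stool_2();
translate([-756, 0, 0]) spool();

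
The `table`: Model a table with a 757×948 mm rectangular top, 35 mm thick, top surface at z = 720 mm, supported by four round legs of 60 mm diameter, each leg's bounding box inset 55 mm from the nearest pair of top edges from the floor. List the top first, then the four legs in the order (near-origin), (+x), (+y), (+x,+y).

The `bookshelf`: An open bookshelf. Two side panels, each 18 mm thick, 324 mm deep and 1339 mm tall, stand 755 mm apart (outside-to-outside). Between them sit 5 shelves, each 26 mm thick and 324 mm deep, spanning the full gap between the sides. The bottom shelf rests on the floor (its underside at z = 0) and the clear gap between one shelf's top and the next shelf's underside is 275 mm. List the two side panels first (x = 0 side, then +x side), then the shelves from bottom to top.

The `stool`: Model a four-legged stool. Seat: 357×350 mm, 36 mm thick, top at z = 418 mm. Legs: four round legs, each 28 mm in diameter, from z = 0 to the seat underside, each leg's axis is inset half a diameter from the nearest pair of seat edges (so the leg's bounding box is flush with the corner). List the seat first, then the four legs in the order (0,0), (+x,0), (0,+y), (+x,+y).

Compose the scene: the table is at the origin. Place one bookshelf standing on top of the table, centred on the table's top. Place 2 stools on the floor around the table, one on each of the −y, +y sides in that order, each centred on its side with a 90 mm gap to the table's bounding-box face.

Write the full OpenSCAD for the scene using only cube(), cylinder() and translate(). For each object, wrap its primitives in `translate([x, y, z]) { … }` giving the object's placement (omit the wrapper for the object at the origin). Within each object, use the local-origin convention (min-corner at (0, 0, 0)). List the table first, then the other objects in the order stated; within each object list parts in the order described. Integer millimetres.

translate([0, 0, 685]) cube([757, 948, 35]);
translate([85, 85, 0]) cylinder(h = 685, r = 30);
translate([672, 85, 0]) cylinder(h = 685, r = 30);
translate([85, 863, 0]) cylinder(h = 685, r = 30);
translate([672, 863, 0]) cylinder(h = 685, r = 30);
translate([1, 312, 720]) {
  cube([18, 324, 1339]);
  translate([737, 0, 0]) cube([18, 324, 1339]);
  translate([18, 0, 0]) cube([719, 324, 26]);
  translate([18, 0, 301]) cube([719, 324, 26]);
  translate([18, 0, 602]) cube([719, 324, 26]);
  translate([18, 0, 903]) cube([719, 324, 26]);
  translate([18, 0, 1204]) cube([719, 324, 26]);
}
translate([200, -440, 0]) {
  translate([0, 0, 382]) cube([357, 350, 36]);
  translate([14, 14, 0]) cylinder(h = 382, r = 14);
  translate([343, 14, 0]) cylinder(h = 382, r = 14);
  translate([14, 336, 0]) cylinder(h = 382, r = 14);
  translate([343, 336, 0]) cylinder(h = 382, r = 14);
}
translate([200, 1038, 0]) {
  translate([0, 0, 382]) cube([357, 350, 36]);
  translate([14, 14, 0]) cylinder(h = 382, r = 14);
  translate([343, 14, 0]) cylinder(h = 382, r = 14);
  translate([14, 336, 0]) cylinder(h = 382, r = 14);
  translate([343, 336, 0]) cylinder(h = 382, r = 14);
}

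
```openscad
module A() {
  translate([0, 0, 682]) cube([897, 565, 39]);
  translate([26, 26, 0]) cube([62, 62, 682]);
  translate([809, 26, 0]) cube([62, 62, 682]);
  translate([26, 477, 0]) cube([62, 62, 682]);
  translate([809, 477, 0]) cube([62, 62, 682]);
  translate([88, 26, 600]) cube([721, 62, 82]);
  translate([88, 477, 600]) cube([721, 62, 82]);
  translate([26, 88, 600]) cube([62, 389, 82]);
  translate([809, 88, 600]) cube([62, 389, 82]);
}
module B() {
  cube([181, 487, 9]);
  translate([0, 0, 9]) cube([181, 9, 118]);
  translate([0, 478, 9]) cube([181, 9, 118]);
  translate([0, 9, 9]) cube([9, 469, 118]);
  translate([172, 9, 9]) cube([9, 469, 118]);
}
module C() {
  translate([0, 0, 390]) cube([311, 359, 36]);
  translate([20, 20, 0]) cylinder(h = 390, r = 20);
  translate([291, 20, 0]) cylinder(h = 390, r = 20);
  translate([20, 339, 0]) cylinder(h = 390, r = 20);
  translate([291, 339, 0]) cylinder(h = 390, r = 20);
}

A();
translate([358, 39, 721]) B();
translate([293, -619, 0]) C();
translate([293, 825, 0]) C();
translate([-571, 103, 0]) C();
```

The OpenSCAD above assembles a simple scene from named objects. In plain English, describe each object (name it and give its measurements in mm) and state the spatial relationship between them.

A is a rectangular dining table. The top is 897×565×39 mm with its upper surface at z = 721 mm. It stands on four 62×62 mm square legs, each inset 26 mm from the nearest pair of top edges, running from the floor to the underside of the top. Four apron rails, 62 mm thick and 82 mm tall, run between adjacent legs with their top edges flush with the underside of the top and their outer faces flush with the legs' outer faces.

B is an open-topped rectangular box: outside dimensions 181×487×127 mm, with a uniform wall and base thickness of 9 mm. The base is a full 181×487 slab on the floor; four walls sit on top of the base. The front and back walls (the −y and +y sides) span the full width; the two side walls fit between them.

C is a four-legged stool. The seat is 311×359 mm, 36 mm thick, top at z = 426 mm. It stands on four round legs, each 40 mm in diameter, from z = 0 to the seat underside, each leg's axis is inset half a diameter from the nearest pair of seat edges (so the leg's bounding box is flush with the corner).

The open box is on top of the table, centred. Three stools sit around the table at the −y, +y, −x sides.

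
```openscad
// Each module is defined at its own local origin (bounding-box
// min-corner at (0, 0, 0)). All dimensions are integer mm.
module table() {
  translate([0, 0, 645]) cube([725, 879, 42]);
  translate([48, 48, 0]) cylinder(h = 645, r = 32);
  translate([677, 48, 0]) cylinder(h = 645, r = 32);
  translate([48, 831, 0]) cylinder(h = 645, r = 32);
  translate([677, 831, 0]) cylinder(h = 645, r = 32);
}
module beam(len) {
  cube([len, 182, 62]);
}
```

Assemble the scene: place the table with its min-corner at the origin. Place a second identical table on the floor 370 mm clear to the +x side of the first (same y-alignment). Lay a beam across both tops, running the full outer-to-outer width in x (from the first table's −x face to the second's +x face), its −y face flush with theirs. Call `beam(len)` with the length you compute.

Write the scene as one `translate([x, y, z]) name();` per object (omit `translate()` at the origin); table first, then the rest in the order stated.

table();
translate([1095, 0, 0]) table();
translate([0, 0, 687]) beam(1820);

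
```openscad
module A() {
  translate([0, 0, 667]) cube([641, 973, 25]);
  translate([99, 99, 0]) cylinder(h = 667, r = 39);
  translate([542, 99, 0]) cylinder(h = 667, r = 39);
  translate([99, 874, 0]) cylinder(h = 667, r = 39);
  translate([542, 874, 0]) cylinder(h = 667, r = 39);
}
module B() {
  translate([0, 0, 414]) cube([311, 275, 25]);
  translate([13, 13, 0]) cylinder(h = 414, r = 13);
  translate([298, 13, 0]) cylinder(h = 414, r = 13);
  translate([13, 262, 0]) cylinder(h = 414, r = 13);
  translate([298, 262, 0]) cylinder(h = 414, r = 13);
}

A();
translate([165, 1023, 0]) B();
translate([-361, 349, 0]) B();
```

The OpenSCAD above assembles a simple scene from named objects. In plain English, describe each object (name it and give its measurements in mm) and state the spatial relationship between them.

A is a table: top 641 mm (x) × 973 mm (y), 25 mm thick, upper face at z = 692 mm, on four round legs of 78 mm diameter, each leg's bounding box inset 60 mm from the nearest pair of top edges, running from z = 0 to the bottom of the top.

B is a simple wooden stool: a rectangular seat 311 mm (x) by 275 mm (y), 25 mm thick, top face at z = 439 mm, on four round legs, each 26 mm in diameter. The legs rest on z = 0, each leg's axis is inset half a diameter from the nearest pair of seat edges (so the leg's bounding box is flush with the corner).

Two stools sit around the table at the +y, −x sides.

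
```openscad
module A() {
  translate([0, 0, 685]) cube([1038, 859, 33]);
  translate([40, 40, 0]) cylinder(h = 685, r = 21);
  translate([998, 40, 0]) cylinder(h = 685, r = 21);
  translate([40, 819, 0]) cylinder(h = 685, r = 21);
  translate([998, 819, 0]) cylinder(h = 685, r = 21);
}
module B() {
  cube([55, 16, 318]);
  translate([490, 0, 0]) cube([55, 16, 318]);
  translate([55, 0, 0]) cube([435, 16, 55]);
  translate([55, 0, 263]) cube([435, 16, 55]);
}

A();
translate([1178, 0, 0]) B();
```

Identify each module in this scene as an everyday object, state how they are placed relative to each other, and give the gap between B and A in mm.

The picture frame's nearest face is 140 mm from the table's +x face.

A is a table. B is a picture frame. The picture frame is on the floor beside the table on its +x side. The gap between the picture frame and the table is 140 mm.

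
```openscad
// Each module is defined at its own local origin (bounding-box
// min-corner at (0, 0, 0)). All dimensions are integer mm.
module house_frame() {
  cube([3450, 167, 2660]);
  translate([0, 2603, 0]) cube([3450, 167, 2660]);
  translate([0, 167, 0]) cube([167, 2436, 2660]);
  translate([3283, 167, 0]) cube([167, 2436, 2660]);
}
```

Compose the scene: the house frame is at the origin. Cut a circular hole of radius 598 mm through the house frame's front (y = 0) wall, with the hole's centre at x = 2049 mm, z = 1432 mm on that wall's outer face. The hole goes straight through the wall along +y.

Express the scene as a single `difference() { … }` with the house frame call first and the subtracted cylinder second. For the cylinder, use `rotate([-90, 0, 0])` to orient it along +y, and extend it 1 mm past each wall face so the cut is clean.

difference() {
  house_frame();
  translate([2049, -1, 1432]) rotate([-90, 0, 0]) cylinder(h = 169, r = 598);
}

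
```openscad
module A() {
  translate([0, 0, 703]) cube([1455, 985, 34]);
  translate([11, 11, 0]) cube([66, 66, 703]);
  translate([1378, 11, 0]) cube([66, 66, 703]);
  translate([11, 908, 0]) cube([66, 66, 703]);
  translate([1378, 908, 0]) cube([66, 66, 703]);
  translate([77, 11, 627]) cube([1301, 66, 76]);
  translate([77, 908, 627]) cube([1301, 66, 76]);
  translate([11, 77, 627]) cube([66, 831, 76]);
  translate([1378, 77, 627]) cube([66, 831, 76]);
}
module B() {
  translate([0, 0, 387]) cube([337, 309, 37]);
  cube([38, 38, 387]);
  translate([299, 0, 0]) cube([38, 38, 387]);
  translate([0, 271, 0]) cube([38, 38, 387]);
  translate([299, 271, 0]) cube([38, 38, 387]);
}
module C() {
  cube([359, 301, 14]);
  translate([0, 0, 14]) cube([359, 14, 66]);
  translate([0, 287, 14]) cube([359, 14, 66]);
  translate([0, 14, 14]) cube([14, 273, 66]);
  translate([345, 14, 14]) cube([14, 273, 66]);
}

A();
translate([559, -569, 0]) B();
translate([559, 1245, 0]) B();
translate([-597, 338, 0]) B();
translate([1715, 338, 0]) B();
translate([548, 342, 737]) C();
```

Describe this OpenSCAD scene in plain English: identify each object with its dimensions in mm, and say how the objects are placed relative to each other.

A is a table: top 1455 mm (x) × 985 mm (y), 34 mm thick, upper face at z = 737 mm, on four 66×66 mm square legs, each inset 11 mm from the nearest pair of top edges, running from z = 0 to the bottom of the top. Four apron rails, 66 mm thick and 76 mm tall, run between adjacent legs with their top edges flush with the underside of the top and their outer faces flush with the legs' outer faces.

B is a simple wooden stool: a rectangular seat 337 mm (x) by 309 mm (y), 37 mm thick, top face at z = 424 mm, on four square legs, each 38×38 mm in cross-section. The legs rest on z = 0, each flush with a corner of the seat.

C is an open-topped rectangular box: outside dimensions 359×301×80 mm, with a uniform wall and base thickness of 14 mm. The base is a full 359×301 slab on the floor; four walls sit on top of the base. The front and back walls (the −y and +y sides) span the full width; the two side walls fit between them.

Four stools sit around the table at the −y, +y, −x, +x sides. The open box is on top of the table, centred.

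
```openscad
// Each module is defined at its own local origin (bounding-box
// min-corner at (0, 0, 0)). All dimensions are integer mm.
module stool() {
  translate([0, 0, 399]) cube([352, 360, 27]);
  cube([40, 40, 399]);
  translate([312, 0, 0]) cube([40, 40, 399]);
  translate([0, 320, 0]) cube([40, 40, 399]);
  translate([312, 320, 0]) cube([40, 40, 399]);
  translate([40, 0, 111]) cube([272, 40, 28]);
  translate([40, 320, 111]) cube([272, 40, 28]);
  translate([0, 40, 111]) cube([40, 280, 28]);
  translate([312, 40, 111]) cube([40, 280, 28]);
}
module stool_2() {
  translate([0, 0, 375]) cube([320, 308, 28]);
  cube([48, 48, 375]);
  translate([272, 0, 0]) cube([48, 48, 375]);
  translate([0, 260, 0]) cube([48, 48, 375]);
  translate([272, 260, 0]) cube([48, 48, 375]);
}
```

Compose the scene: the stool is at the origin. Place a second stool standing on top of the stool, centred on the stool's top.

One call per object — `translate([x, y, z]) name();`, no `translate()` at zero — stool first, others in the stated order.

stool();
translate([16, 26, 426]) stool_2();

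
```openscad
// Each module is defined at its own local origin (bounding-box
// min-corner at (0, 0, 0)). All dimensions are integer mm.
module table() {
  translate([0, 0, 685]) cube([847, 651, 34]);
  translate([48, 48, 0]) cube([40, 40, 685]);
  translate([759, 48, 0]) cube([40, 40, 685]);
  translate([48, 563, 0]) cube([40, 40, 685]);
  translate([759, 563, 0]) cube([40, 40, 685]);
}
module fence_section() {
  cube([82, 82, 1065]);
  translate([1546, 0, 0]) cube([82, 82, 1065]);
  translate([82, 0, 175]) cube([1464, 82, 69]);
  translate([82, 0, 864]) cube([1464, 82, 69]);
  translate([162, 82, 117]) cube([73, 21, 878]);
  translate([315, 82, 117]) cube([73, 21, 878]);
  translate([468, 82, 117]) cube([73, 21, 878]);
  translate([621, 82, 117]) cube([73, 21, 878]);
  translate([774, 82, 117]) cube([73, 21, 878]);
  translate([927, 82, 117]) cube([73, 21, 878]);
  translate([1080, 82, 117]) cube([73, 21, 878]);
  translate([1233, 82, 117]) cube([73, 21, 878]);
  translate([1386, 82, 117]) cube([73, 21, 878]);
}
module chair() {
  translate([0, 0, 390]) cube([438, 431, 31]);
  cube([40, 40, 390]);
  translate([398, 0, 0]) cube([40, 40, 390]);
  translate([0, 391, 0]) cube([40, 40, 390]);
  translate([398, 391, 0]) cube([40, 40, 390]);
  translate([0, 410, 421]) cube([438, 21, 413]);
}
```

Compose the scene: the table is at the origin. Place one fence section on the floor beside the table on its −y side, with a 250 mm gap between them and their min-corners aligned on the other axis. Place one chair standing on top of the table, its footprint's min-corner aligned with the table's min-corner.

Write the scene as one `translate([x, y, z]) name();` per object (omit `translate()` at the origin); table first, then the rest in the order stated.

table();
translate([0, -353, 0]) fence_section();
translate([0, 0, 719]) chair();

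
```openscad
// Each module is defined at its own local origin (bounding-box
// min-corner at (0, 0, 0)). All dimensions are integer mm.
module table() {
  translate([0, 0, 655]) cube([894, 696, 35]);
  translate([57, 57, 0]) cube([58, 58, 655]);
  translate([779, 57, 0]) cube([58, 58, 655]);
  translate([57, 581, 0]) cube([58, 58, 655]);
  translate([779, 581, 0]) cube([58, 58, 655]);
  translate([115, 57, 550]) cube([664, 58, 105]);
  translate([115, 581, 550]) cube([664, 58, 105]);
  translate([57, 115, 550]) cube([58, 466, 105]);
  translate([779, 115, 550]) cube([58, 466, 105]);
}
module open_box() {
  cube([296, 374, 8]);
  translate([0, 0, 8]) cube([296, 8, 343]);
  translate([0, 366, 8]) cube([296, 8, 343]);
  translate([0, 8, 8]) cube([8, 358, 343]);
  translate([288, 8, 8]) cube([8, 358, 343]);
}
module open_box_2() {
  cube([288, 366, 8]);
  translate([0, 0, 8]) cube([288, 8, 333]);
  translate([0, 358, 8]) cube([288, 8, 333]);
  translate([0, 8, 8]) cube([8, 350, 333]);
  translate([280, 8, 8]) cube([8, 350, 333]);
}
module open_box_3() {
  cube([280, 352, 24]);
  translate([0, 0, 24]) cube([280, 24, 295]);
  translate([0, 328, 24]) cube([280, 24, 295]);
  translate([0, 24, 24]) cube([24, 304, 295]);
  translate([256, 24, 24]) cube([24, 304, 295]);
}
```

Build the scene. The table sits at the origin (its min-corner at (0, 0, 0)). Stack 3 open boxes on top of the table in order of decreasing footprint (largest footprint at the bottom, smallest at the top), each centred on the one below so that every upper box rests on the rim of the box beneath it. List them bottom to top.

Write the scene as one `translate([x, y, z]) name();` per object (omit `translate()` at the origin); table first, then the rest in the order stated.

table();
translate([299, 161, 690]) open_box();
translate([303, 165, 1041]) open_box_2();
translate([307, 172, 1382]) open_box_3();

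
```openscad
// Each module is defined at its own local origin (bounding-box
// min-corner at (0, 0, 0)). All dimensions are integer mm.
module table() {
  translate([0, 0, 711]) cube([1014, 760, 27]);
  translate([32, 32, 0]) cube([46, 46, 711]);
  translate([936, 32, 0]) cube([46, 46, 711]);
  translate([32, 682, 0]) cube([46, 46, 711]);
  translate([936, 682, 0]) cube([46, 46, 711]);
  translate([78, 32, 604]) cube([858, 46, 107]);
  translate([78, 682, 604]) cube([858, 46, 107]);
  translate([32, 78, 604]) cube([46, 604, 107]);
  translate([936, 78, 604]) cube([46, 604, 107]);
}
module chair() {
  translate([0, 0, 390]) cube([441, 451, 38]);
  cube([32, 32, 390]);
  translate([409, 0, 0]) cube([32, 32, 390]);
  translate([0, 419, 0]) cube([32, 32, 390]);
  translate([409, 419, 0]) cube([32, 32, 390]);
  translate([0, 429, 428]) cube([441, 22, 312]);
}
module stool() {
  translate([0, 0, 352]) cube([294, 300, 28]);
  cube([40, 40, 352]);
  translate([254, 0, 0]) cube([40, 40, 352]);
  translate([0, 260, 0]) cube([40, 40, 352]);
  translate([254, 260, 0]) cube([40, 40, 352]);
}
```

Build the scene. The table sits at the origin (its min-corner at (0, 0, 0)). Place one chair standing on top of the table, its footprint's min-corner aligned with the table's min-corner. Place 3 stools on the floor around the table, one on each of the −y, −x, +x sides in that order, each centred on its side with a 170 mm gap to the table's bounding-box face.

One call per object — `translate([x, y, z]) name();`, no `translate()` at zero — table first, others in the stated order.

table();
translate([0, 0, 738]) chair();
translate([360, -470, 0]) stool();
translate([-464, 230, 0]) stool();
translate([1184, 230, 0]) stool();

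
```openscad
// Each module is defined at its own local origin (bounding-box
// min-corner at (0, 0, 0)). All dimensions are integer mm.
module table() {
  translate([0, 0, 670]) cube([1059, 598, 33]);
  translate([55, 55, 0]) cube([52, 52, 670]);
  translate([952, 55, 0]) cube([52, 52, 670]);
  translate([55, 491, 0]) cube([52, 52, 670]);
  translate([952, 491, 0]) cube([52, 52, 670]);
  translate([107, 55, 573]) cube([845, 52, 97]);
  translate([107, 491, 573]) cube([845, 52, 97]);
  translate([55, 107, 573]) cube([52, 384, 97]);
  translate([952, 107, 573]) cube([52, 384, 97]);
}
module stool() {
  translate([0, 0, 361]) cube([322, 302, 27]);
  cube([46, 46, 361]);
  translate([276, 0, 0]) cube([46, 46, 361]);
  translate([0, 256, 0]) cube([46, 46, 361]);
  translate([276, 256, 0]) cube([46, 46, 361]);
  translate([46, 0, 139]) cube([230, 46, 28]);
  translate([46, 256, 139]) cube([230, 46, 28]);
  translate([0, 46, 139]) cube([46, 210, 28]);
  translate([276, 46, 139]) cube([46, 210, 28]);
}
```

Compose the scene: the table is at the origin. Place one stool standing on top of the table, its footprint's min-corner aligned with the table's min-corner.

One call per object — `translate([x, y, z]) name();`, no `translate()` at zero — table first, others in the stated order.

table();
translate([0, 0, 703]) stool();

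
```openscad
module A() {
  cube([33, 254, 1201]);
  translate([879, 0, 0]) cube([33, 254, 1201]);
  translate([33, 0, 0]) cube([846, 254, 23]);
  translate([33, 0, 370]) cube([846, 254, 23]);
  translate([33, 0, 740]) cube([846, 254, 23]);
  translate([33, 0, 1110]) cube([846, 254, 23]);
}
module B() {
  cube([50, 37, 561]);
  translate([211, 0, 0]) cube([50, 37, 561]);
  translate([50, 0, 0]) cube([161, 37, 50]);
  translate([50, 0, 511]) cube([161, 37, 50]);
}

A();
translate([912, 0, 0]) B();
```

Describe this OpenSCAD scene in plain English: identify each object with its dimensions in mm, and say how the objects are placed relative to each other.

A is a bookshelf 912 mm wide overall, 254 mm deep and 1201 mm tall. The two sides are 33 mm thick vertical panels. 4 horizontal shelves of 23 mm thickness span between the inner faces of the sides; the lowest shelf sits on the floor and shelves are stacked with a clear vertical gap of 347 mm between each pair.

B is a rectangular picture frame lying in the x–z plane (depth along y). The opening is 161 mm wide (x) by 461 mm tall (z), surrounded by a border 50 mm wide on all four sides. The frame is 37 mm deep and is made of two full-height vertical stiles with two horizontal rails fitted between them.

The picture frame is against the bookshelf's +x side, with their −y faces flush.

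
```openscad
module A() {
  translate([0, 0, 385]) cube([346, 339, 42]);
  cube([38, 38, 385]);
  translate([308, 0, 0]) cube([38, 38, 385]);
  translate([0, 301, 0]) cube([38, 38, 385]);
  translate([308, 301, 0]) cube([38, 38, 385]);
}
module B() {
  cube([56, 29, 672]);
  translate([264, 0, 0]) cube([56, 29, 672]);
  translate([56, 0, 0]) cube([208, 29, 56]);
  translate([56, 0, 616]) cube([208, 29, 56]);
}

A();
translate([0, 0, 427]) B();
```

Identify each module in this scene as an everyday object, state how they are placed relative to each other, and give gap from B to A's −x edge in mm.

A is a stool. B is a picture frame. The picture frame is on top of the stool. The gap from the picture frame to the stool's −x edge is 0 mm.

The picture frame's min-x is at 0; the stool's min-x is 0; gap = 0 mm.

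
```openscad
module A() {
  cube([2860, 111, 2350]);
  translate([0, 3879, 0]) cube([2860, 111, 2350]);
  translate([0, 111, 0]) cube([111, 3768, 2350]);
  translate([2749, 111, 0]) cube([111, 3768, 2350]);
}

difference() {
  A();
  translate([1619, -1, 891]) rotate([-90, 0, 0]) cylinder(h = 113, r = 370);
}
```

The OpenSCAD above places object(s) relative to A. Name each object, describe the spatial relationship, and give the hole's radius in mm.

A is a house frame. The house frame has a circular hole through its front wall. The hole's radius is 370 mm.

The subtracted cylinder has r = 370 mm.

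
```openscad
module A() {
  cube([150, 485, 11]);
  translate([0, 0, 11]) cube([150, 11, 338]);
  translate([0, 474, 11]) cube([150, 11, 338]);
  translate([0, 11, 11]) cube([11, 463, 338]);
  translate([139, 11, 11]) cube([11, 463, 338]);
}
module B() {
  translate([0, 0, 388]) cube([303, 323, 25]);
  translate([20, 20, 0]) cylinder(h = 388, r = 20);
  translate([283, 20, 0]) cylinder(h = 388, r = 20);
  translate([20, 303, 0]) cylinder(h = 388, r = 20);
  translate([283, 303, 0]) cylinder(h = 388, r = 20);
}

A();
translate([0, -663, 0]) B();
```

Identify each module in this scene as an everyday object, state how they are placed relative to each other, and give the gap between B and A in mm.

A is an open box. B is a stool. The stool is on the floor beside the open box on its −y side. The gap between the stool and the open box is 340 mm.

The stool's nearest face is 340 mm from the open box's −y face.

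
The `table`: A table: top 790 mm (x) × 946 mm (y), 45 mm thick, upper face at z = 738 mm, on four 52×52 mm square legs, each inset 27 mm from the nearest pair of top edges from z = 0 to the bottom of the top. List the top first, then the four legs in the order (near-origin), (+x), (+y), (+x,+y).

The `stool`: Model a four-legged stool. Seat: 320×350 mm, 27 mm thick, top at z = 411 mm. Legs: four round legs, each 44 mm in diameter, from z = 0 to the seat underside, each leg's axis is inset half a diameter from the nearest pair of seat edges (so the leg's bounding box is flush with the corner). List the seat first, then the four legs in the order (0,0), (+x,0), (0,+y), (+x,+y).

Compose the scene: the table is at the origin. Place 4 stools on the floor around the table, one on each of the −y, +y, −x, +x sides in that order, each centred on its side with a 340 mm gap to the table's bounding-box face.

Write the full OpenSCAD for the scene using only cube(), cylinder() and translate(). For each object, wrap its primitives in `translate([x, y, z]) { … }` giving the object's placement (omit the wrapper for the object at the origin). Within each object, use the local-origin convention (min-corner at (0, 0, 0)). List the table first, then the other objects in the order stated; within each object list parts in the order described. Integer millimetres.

translate([0, 0, 693]) cube([790, 946, 45]);
translate([27, 27, 0]) cube([52, 52, 693]);
translate([711, 27, 0]) cube([52, 52, 693]);
translate([27, 867, 0]) cube([52, 52, 693]);
translate([711, 867, 0]) cube([52, 52, 693]);
translate([235, -690, 0]) {
  translate([0, 0, 384]) cube([320, 350, 27]);
  translate([22, 22, 0]) cylinder(h = 384, r = 22);
  translate([298, 22, 0]) cylinder(h = 384, r = 22);
  translate([22, 328, 0]) cylinder(h = 384, r = 22);
  translate([298, 328, 0]) cylinder(h = 384, r = 22);
}
translate([235, 1286, 0]) {
  translate([0, 0, 384]) cube([320, 350, 27]);
  translate([22, 22, 0]) cylinder(h = 384, r = 22);
  translate([298, 22, 0]) cylinder(h = 384, r = 22);
  translate([22, 328, 0]) cylinder(h = 384, r = 22);
  translate([298, 328, 0]) cylinder(h = 384, r = 22);
}
translate([-660, 298, 0]) {
  translate([0, 0, 384]) cube([320, 350, 27]);
  translate([22, 22, 0]) cylinder(h = 384, r = 22);
  translate([298, 22, 0]) cylinder(h = 384, r = 22);
  translate([22, 328, 0]) cylinder(h = 384, r = 22);
  translate([298, 328, 0]) cylinder(h = 384, r = 22);
}
translate([1130, 298, 0]) {
  translate([0, 0, 384]) cube([320, 350, 27]);
  translate([22, 22, 0]) cylinder(h = 384, r = 22);
  translate([298, 22, 0]) cylinder(h = 384, r = 22);
  translate([22, 328, 0]) cylinder(h = 384, r = 22);
  translate([298, 328, 0]) cylinder(h = 384, r = 22);
}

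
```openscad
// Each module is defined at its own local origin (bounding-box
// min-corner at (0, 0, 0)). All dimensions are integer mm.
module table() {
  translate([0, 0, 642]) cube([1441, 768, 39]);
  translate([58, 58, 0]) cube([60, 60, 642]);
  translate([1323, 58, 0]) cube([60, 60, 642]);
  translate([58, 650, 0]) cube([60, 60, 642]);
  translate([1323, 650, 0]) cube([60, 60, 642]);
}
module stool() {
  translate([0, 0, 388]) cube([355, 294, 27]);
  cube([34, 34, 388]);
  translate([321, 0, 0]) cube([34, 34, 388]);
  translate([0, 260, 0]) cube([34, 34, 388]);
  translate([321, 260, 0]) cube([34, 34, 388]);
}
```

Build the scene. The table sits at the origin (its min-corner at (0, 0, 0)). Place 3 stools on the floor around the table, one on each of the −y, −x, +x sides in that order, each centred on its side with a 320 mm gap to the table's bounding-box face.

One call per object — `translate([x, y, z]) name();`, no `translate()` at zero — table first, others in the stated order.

table();
translate([543, -614, 0]) stool();
translate([-675, 237, 0]) stool();
translate([1761, 237, 0]) stool();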